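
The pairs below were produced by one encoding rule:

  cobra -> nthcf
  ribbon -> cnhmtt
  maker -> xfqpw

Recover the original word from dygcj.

It's a Vigenère-style cipher with numeric key [11,5,6]: position i shifts by key[i mod 3].
Undoing it on dygcj: d−11=s, y−5=t, g−6=a, c−11=r, j−5=e.

stare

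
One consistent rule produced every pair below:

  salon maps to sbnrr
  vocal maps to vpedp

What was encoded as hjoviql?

In salon: s→s is +0, a→b is +1, l→n is +2, o→r is +3 — the shift increases by 1 each position. The shift increases by 1 at each position, starting from +0: 0, 1, 2, ….
Undoing it on hjoviql: h−0=h, j−1=i, o−2=m, v−3=s, i−4=e, q−5=l, l−6=f.

himself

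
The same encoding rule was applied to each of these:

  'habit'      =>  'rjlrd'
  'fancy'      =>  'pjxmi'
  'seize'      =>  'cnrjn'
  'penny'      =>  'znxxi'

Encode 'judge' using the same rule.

tdnqn

The shift depends on letter class: consonant h→r is +10, but vowel a→j is +9. The rule splits by letter class: vowels +9, consonants +10.
Applying it to judge: j(cons)+10=t, u(vowel)+9=d, d(cons)+10=n, g(cons)+10=q, e(vowel)+9=n.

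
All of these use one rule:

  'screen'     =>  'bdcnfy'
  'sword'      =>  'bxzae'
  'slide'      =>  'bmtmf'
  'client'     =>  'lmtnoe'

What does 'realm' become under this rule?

The shifts repeat in a cycle of length 3: positions 0,1,… shift by +9, +1, +11, then the pattern repeats.
Applying it to realm: r+9=a, e+1=f, a+11=l, l+9=u, m+1=n.

aflun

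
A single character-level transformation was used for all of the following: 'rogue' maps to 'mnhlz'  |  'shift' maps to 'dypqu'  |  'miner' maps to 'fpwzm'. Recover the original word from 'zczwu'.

event

r(17)→m(12) and o(14)→n(13) fit y≡17x+9 (mod 26); the inverse of 17 mod 26 is 23. Treating letters as 0–25, the rule is x ↦ 17x + 9 (mod 26).
Decoding zczwu: z(25)→23·(25−9)≡4=e; c(2)→23·(2−9)≡21=v; z(25)→23·(25−9)≡4=e; w(22)→23·(22−9)≡13=n; u(20)→23·(20−9)≡19=t (all mod 26).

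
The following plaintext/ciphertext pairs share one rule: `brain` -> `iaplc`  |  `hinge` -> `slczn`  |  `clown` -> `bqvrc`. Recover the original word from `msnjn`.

theme

b(1)→i(8) and r(17)→a(0) fit y≡19x+15 (mod 26); the inverse of 19 mod 26 is 11. This is an affine cipher: with a=0,…,z=25, each position x becomes (19x+15) mod 26.
Decoding msnjn: m(12)→11·(12−15)≡19=t; s(18)→11·(18−15)≡7=h; n(13)→11·(13−15)≡4=e; j(9)→11·(9−15)≡12=m; n(13)→11·(13−15)≡4=e (all mod 26).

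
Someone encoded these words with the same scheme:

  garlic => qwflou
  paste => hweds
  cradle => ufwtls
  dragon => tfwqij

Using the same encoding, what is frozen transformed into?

rfixsj

g(6)→q(16) and a(0)→w(22) fit y≡25x+22 (mod 26); the inverse of 25 mod 26 is 25. This is an affine cipher: with a=0,…,z=25, each position x becomes (25x+22) mod 26.
For frozen: f(5)→25·5+22≡17=r; r(17)→25·17+22≡5=f; o(14)→25·14+22≡8=i; z(25)→25·25+22≡23=x; e(4)→25·4+22≡18=s; n(13)→25·13+22≡9=j (all mod 26).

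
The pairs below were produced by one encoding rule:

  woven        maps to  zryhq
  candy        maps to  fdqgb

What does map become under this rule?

pds

Compare letters: w→z is +3, o→r is +3, v→y is +3 — a constant shift. Every letter moves 3 places later in the alphabet, wrapping around z→a.
On map: m+3=p, a+3=d, p+3=s.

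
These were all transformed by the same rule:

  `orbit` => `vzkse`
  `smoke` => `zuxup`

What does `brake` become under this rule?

In orbit: o→v is +7, r→z is +8, b→k is +9, i→s is +10 — the shift increases by 1 each position. Each letter shifts forward by (position + 7), i.e. 7, 8, 9, … — the shift grows by one for each successive letter.
Applying it to brake: b+7=i, r+8=z, a+9=j, k+10=u, e+11=p.

izjup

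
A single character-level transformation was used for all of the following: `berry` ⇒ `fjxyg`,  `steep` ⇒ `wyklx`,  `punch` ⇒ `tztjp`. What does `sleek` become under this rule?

wqkls

In berry: b→f is +4, e→j is +5, r→x is +6, r→y is +7 — the shift increases by 1 each position. The shift increases by 1 at each position, starting from +4: 4, 5, 6, ….
For sleek: s+4=w, l+5=q, e+6=k, e+7=l, k+8=s.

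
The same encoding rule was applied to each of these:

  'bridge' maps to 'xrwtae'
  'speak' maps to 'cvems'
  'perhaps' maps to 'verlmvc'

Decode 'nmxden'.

tablet

b(1)→x(23) and r(17)→r(17) fit y≡11x+12 (mod 26); the inverse of 11 mod 26 is 19. Each letter's alphabet position (a=0..z=25) is mapped through 11·x+12 mod 26 — an affine cipher.
Decoding nmxden: n(13)→19·(13−12)≡19=t; m(12)→19·(12−12)≡0=a; x(23)→19·(23−12)≡1=b; d(3)→19·(3−12)≡11=l; e(4)→19·(4−12)≡4=e; n(13)→19·(13−12)≡19=t (all mod 26).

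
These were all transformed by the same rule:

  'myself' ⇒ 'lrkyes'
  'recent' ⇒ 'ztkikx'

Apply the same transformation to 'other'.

Read the word backwards and shift each letter +6.
For other: reverse → rehto; then shift: r+6=x, e+6=k, h+6=n, t+6=z, o+6=u.

xknzu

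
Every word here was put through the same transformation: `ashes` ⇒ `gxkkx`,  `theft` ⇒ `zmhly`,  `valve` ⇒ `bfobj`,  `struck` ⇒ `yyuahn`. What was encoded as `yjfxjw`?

secret

Shifts by position in ashes: pos 0: a→g (+6), pos 1: s→x (+5), pos 2: h→k (+3), pos 3: e→k (+6), pos 4: s→x (+5) — repeating every 3. It's a Vigenère-style cipher with numeric key [6,5,3]: position i shifts by key[i mod 3].
Undoing it on yjfxjw: y−6=s, j−5=e, f−3=c, x−6=r, j−5=e, w−3=t.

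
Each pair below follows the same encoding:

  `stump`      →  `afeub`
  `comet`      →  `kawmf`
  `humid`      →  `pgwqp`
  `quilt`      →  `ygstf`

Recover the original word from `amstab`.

sailor

It's a Vigenère-style cipher with numeric key [8,12,10]: position i shifts by key[i mod 3].
Decoding amstab: a−8=s, m−12=a, s−10=i, t−8=l, a−12=o, b−10=r.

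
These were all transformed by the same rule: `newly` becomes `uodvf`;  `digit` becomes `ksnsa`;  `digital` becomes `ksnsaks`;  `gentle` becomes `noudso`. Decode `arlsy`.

their

The shifts repeat in a cycle of length 2: positions 0,1,… shift by +7, +10, then the pattern repeats.
Reversing it on arlsy: a−7=t, r−10=h, l−7=e, s−10=i, y−7=r.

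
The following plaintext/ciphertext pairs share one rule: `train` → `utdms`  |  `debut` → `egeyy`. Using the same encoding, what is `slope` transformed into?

tnrtj

In train: t→u is +1, r→t is +2, a→d is +3, i→m is +4 — the shift increases by 1 each position. Letter i (0-indexed) is shifted by i+1, so successive shifts are 1, 2, 3, ….
On slope: s+1=t, l+2=n, o+3=r, p+4=t, e+5=j.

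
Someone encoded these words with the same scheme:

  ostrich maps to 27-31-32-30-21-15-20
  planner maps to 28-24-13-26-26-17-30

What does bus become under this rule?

14-33-31

The number is (letter's place in the alphabet, a=1) + 12.
For bus: b=2→14, u=21→33, s=19→31.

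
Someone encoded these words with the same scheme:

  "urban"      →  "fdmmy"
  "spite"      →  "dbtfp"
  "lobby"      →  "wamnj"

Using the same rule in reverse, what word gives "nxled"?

class

It's a Vigenère-style cipher with numeric key [11,12]: position i shifts by key[i mod 2].
Decoding nxled: n−11=c, x−12=l, l−11=a, e−12=s, d−11=s.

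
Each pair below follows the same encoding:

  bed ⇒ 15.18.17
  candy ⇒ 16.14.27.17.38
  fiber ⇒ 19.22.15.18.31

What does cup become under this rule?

Each letter is replaced by its alphabet position (a=1..z=26) + 13.
On cup: c=3→16, u=21→34, p=16→29.

16.34.29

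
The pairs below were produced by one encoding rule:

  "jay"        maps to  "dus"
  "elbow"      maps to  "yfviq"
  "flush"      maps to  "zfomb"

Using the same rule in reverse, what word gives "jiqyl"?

Each letter is shifted forward by 20 in the alphabet (a Caesar shift of +20).
Reversing it on jiqyl: j−20=p, i−20=o, q−20=w, y−20=e, l−20=r.

power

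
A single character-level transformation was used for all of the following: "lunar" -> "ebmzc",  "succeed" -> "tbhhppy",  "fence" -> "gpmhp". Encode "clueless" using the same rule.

hebpeptt

Each letter's alphabet position (a=0..z=25) is mapped through 17·x+25 mod 26 — an affine cipher.
For clueless: c(2)→17·2+25≡7=h; l(11)→17·11+25≡4=e; u(20)→17·20+25≡1=b; e(4)→17·4+25≡15=p; l(11)→17·11+25≡4=e; e(4)→17·4+25≡15=p; s(18)→17·18+25≡19=t; s(18)→17·18+25≡19=t (all mod 26).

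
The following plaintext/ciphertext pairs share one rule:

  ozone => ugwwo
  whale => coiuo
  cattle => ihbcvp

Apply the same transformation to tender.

In ozone: o→u is +6, z→g is +7, o→w is +8, n→w is +9 — the shift increases by 1 each position. The shift increases by 1 at each position, starting from +6: 6, 7, 8, ….
Applying it to tender: t+6=z, e+7=l, n+8=v, d+9=m, e+10=o, r+11=c.

zlvmoc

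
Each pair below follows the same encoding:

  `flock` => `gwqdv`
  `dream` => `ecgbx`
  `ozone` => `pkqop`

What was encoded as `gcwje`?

Shifts by position in flock: pos 0: f→g (+1), pos 1: l→w (+11), pos 2: o→q (+2), pos 3: c→d (+1), pos 4: k→v (+11) — repeating every 3. The shifts repeat in a cycle of length 3: positions 0,1,… shift by +1, +11, +2, then the pattern repeats.
Reversing it on gcwje: g−1=f, c−11=r, w−2=u, j−1=i, e−11=t.

fruit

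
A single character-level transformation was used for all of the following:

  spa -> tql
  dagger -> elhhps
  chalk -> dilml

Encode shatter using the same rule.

The shift depends on letter class: consonant s→t is +1, but vowel a→l is +11. Two shifts are in play — +11 for a/e/i/o/u, +1 for every other letter.
Applying it to shatter: s(cons)+1=t, h(cons)+1=i, a(vowel)+11=l, t(cons)+1=u, t(cons)+1=u, e(vowel)+11=p, r(cons)+1=s.

tiluups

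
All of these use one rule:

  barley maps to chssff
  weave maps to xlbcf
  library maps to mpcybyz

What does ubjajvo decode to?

tuition

Shifts by position in barley: pos 0: b→c (+1), pos 1: a→h (+7), pos 2: r→s (+1), pos 3: l→s (+7) — repeating every 2. It's a Vigenère-style cipher with numeric key [1,7]: position i shifts by key[i mod 2].
Reversing it on ubjajvo: u−1=t, b−7=u, j−1=i, a−7=t, j−1=i, v−7=o, o−1=n.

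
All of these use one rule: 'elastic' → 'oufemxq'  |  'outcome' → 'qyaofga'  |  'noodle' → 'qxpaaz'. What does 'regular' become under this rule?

The output letters match the input read backwards, each shifted +12: elastic reversed is citsale. Read the word backwards and shift each letter +12.
For regular: reverse → raluger; then shift: r+12=d, a+12=m, l+12=x, u+12=g, g+12=s, e+12=q, r+12=d.

dmxgsqd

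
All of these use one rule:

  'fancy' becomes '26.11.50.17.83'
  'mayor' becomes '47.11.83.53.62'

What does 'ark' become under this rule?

f(#6)→26 and a(#1)→11: differences scale by 3, so n = 3·pos + 8. Each letter becomes 3×(its alphabet position, a=1..z=26) + 8.
On ark: a=1→11, r=18→62, k=11→41.

11.62.41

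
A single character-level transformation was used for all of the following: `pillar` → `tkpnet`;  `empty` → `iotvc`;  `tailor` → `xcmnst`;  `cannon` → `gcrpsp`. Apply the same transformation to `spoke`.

Shifts by position in pillar: pos 0: p→t (+4), pos 1: i→k (+2), pos 2: l→p (+4), pos 3: l→n (+2) — repeating every 2. A repeating key of period 2 is used — shifts +4, +2 over and over.
For spoke: s+4=w, p+2=r, o+4=s, k+2=m, e+4=i.

wrsmi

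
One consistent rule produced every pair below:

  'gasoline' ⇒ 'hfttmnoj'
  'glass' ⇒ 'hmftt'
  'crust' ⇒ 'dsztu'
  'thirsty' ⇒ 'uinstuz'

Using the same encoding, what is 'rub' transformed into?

The rule splits by letter class: vowels +5, consonants +1.
Applying it to rub: r(cons)+1=s, u(vowel)+5=z, b(cons)+1=c.

szc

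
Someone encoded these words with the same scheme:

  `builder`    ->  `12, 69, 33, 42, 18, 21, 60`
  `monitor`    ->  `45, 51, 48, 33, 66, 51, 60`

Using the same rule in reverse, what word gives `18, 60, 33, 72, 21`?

drive

b(#2)→12 and u(#21)→69: differences scale by 3, so n = 3·pos + 6. Each letter becomes 3×(its alphabet position, a=1..z=26) + 6.
Undoing it on 18, 60, 33, 72, 21: 18→(18−6)÷3=4=d, 60→(60−6)÷3=18=r, 33→(33−6)÷3=9=i, 72→(72−6)÷3=22=v, 21→(21−6)÷3=5=e.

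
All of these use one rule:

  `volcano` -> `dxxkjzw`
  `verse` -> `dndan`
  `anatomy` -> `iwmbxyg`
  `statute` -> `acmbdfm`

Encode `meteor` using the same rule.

Shifts by position in volcano: pos 0: v→d (+8), pos 1: o→x (+9), pos 2: l→x (+12), pos 3: c→k (+8), pos 4: a→j (+9), pos 5: n→z (+12) — repeating every 3. It's a Vigenère-style cipher with numeric key [8,9,12]: position i shifts by key[i mod 3].
On meteor: m+8=u, e+9=n, t+12=f, e+8=m, o+9=x, r+12=d.

unfmxd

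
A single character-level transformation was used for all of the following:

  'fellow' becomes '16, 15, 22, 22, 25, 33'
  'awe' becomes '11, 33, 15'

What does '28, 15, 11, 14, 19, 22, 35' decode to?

readily

f is letter #6 and maps to 16: an offset of 10. The number is (letter's place in the alphabet, a=1) + 10.
Reversing it on 28, 15, 11, 14, 19, 22, 35: 28→(28−10)÷1=18=r, 15→(15−10)÷1=5=e, 11→(11−10)÷1=1=a, 14→(14−10)÷1=4=d, 19→(19−10)÷1=9=i, 22→(22−10)÷1=12=l, 35→(35−10)÷1=25=y.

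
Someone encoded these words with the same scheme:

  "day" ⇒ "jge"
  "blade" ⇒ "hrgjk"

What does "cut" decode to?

won

Compare letters: d→j is +6, a→g is +6, y→e is +6 — a constant shift. This is a Caesar cipher with shift 6.
Decoding cut: c−6=w, u−6=o, t−6=n.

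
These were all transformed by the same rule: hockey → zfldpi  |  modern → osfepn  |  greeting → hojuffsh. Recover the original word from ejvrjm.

liquid

The output letters match the input read backwards, each shifted +1: hockey reversed is yekcoh. Read the word backwards and shift each letter +1.
Reversing it on ejvrjm: shift back: e−1=d, j−1=i, v−1=u, r−1=q, j−1=i, m−1=l → diuqil; then reverse → liquid.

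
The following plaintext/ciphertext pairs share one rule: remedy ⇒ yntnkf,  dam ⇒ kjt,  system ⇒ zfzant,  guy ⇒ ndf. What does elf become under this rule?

nsm

Two shifts are in play — +9 for a/e/i/o/u, +7 for every other letter.
For elf: e(vowel)+9=n, l(cons)+7=s, f(cons)+7=m.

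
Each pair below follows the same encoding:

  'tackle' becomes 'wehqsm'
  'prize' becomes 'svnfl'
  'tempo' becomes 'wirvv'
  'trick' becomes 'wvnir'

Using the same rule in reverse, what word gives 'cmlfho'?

Letter i (0-indexed) is shifted by i+3, so successive shifts are 3, 4, 5, ….
Reversing it on cmlfho: c−3=z, m−4=i, l−5=g, f−6=z, h−7=a, o−8=g.

zigzag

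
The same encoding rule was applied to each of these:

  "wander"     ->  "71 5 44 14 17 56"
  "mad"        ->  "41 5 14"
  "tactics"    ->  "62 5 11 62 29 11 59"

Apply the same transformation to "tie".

w(#23)→71 and a(#1)→5: differences scale by 3, so n = 3·pos + 2. With a=1..z=26, the number is 3·pos + 2.
On tie: t=20→62, i=9→29, e=5→17.

62 29 17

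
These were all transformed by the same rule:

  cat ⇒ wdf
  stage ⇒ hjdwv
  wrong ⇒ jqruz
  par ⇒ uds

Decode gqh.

end

The output letters match the input read backwards, each shifted +3: cat reversed is tac. Read the word backwards and shift each letter +3.
Decoding gqh: shift back: g−3=d, q−3=n, h−3=e → dne; then reverse → end.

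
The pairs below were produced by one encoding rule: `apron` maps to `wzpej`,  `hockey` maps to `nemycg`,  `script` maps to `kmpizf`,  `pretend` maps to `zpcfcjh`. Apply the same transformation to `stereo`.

This is an affine cipher: with a=0,…,z=25, each position x becomes (21x+22) mod 26.
For stereo: s(18)→21·18+22≡10=k; t(19)→21·19+22≡5=f; e(4)→21·4+22≡2=c; r(17)→21·17+22≡15=p; e(4)→21·4+22≡2=c; o(14)→21·14+22≡4=e (all mod 26).

kfcpce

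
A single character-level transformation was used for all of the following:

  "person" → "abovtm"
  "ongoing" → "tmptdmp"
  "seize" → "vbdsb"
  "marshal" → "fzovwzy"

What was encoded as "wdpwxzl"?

highway

Each letter's alphabet position (a=0..z=25) is mapped through 7·x+25 mod 26 — an affine cipher.
Decoding wdpwxzl: w(22)→15·(22−25)≡7=h; d(3)→15·(3−25)≡8=i; p(15)→15·(15−25)≡6=g; w(22)→15·(22−25)≡7=h; x(23)→15·(23−25)≡22=w; z(25)→15·(25−25)≡0=a; l(11)→15·(11−25)≡24=y (all mod 26).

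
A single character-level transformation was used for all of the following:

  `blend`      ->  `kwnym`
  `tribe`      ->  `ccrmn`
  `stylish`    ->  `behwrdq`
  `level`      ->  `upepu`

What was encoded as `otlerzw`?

A repeating key of period 2 is used — shifts +9, +11 over and over.
Decoding otlerzw: o−9=f, t−11=i, l−9=c, e−11=t, r−9=i, z−11=o, w−9=n.

fiction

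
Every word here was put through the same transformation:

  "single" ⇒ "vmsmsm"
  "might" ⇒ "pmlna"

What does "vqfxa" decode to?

In single: s→v is +3, i→m is +4, n→s is +5, g→m is +6 — the shift increases by 1 each position. Each letter shifts forward by (position + 3), i.e. 3, 4, 5, … — the shift grows by one for each successive letter.
Undoing it on vqfxa: v−3=s, q−4=m, f−5=a, x−6=r, a−7=t.

smart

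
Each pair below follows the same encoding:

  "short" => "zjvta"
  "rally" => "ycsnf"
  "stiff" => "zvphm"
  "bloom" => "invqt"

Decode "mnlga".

fleet

Shifts by position in short: pos 0: s→z (+7), pos 1: h→j (+2), pos 2: o→v (+7), pos 3: r→t (+2) — repeating every 2. It's a Vigenère-style cipher with numeric key [7,2]: position i shifts by key[i mod 2].
Reversing it on mnlga: m−7=f, n−2=l, l−7=e, g−2=e, a−7=t.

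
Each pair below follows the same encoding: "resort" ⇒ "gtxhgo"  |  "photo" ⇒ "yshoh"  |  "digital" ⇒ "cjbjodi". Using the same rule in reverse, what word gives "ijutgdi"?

r(17)→g(6) and e(4)→t(19) fit y≡17x+3 (mod 26); the inverse of 17 mod 26 is 23. Treating letters as 0–25, the rule is x ↦ 17x + 3 (mod 26).
Reversing it on ijutgdi: i(8)→23·(8−3)≡11=l; j(9)→23·(9−3)≡8=i; u(20)→23·(20−3)≡1=b; t(19)→23·(19−3)≡4=e; g(6)→23·(6−3)≡17=r; d(3)→23·(3−3)≡0=a; i(8)→23·(8−3)≡11=l (all mod 26).

liberal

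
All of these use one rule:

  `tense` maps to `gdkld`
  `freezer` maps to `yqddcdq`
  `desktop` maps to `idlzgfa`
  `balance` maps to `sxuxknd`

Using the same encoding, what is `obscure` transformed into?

t(19)→g(6) and e(4)→d(3) fit y≡21x+23 (mod 26); the inverse of 21 mod 26 is 5. Each letter's alphabet position (a=0..z=25) is mapped through 21·x+23 mod 26 — an affine cipher.
For obscure: o(14)→21·14+23≡5=f; b(1)→21·1+23≡18=s; s(18)→21·18+23≡11=l; c(2)→21·2+23≡13=n; u(20)→21·20+23≡1=b; r(17)→21·17+23≡16=q; e(4)→21·4+23≡3=d (all mod 26).

fslnbqd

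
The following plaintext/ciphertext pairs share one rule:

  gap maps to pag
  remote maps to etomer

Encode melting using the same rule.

The output letters match the input read backwards: gap reversed is pag. It's just the letters in reverse order.
For melting: reverse → gnitlem.

gnitlem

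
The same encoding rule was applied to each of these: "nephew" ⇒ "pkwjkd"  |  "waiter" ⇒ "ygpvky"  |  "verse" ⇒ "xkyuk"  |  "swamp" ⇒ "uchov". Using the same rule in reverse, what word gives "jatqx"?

Shifts by position in nephew: pos 0: n→p (+2), pos 1: e→k (+6), pos 2: p→w (+7), pos 3: h→j (+2), pos 4: e→k (+6), pos 5: w→d (+7) — repeating every 3. It's a Vigenère-style cipher with numeric key [2,6,7]: position i shifts by key[i mod 3].
Decoding jatqx: j−2=h, a−6=u, t−7=m, q−2=o, x−6=r.

humor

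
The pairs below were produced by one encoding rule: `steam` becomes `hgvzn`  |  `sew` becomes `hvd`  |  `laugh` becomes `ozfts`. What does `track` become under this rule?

Each pair mirrors across the alphabet (s↔h, t↔g, e↔v): positions sum to 25. Letters are reflected about the middle of the alphabet (position → 25−position): Atbash.
For track: t↔g, r↔i, a↔z, c↔x, k↔p.

gizxp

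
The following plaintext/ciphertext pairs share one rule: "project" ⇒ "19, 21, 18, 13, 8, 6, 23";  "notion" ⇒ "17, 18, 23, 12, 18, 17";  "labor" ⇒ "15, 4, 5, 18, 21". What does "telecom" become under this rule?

23, 8, 15, 8, 6, 18, 16

p is letter #16 and maps to 19: an offset of 3. The number is (letter's place in the alphabet, a=1) + 3.
On telecom: t=20→23, e=5→8, l=12→15, e=5→8, c=3→6, o=15→18, m=13→16.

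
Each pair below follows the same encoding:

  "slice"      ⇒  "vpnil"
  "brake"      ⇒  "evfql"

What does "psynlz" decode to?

In slice: s→v is +3, l→p is +4, i→n is +5, c→i is +6 — the shift increases by 1 each position. The shift increases by 1 at each position, starting from +3: 3, 4, 5, ….
Undoing it on psynlz: p−3=m, s−4=o, y−5=t, n−6=h, l−7=e, z−8=r.

mother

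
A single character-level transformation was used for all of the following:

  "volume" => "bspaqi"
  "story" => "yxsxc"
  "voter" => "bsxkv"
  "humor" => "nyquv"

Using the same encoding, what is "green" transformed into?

mvikr

Shifts by position in volume: pos 0: v→b (+6), pos 1: o→s (+4), pos 2: l→p (+4), pos 3: u→a (+6), pos 4: m→q (+4), pos 5: e→i (+4) — repeating every 3. The shifts repeat in a cycle of length 3: positions 0,1,… shift by +6, +4, +4, then the pattern repeats.
For green: g+6=m, r+4=v, e+4=i, e+6=k, n+4=r.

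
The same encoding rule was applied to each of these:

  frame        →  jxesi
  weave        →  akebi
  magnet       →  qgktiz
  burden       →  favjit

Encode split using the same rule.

A repeating key of period 2 is used — shifts +4, +6 over and over.
Applying it to split: s+4=w, p+6=v, l+4=p, i+6=o, t+4=x.

wvpox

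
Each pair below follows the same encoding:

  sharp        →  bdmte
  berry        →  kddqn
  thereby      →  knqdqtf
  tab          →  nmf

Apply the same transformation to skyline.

The output letters match the input read backwards, each shifted +12: sharp reversed is prahs. The word is reversed, then every letter is shifted forward by 12.
Applying it to skyline: reverse → enilyks; then shift: e+12=q, n+12=z, i+12=u, l+12=x, y+12=k, k+12=w, s+12=e.

qzuxkwe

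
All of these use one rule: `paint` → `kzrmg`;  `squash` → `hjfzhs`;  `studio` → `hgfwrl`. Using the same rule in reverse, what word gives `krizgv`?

pirate

Each pair mirrors across the alphabet (p↔k, a↔z, i↔r): positions sum to 25. Letters are reflected about the middle of the alphabet (position → 25−position): Atbash.
Reversing it on krizgv: k↔p, r↔i, i↔r, z↔a, g↔t, v↔e.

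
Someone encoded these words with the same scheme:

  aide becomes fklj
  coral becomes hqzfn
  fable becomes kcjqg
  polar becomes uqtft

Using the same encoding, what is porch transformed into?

Shifts by position in aide: pos 0: a→f (+5), pos 1: i→k (+2), pos 2: d→l (+8), pos 3: e→j (+5) — repeating every 3. A repeating key of period 3 is used — shifts +5, +2, +8 over and over.
Applying it to porch: p+5=u, o+2=q, r+8=z, c+5=h, h+2=j.

uqzhj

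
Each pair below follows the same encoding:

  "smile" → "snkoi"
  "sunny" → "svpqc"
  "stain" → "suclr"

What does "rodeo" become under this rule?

In smile: s→s is +0, m→n is +1, i→k is +2, l→o is +3 — the shift increases by 1 each position. Each letter shifts forward by its position index (0, 1, 2, …) — the shift grows by one for each successive letter.
For rodeo: r+0=r, o+1=p, d+2=f, e+3=h, o+4=s.

rpfhs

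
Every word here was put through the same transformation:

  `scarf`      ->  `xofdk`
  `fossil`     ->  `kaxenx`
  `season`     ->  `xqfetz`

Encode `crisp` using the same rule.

hdneu

Shifts by position in scarf: pos 0: s→x (+5), pos 1: c→o (+12), pos 2: a→f (+5), pos 3: r→d (+12) — repeating every 2. A repeating key of period 2 is used — shifts +5, +12 over and over.
For crisp: c+5=h, r+12=d, i+5=n, s+12=e, p+5=u.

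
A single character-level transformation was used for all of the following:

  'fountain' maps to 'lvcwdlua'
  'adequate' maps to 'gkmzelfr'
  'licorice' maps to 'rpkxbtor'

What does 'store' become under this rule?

yawao

The shift increases by 1 at each position, starting from +6: 6, 7, 8, ….
Applying it to store: s+6=y, t+7=a, o+8=w, r+9=a, e+10=o.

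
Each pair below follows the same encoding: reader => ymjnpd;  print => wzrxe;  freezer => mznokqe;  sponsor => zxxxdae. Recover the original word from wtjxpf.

In reader: r→y is +7, e→m is +8, a→j is +9, d→n is +10 — the shift increases by 1 each position. Each letter shifts forward by (position + 7), i.e. 7, 8, 9, … — the shift grows by one for each successive letter.
Decoding wtjxpf: w−7=p, t−8=l, j−9=a, x−10=n, p−11=e, f−12=t.

planet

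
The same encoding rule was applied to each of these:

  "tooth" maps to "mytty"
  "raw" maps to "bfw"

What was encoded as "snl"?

gin

Two steps: reverse the string, then apply a Caesar shift of +5.
Undoing it on snl: shift back: s−5=n, n−5=i, l−5=g → nig; then reverse → gin.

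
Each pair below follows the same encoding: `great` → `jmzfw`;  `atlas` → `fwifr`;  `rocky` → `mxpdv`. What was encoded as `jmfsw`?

grant

g(6)→j(9) and r(17)→m(12) fit y≡5x+5 (mod 26); the inverse of 5 mod 26 is 21. This is an affine cipher: with a=0,…,z=25, each position x becomes (5x+5) mod 26.
Decoding jmfsw: j(9)→21·(9−5)≡6=g; m(12)→21·(12−5)≡17=r; f(5)→21·(5−5)≡0=a; s(18)→21·(18−5)≡13=n; w(22)→21·(22−5)≡19=t (all mod 26).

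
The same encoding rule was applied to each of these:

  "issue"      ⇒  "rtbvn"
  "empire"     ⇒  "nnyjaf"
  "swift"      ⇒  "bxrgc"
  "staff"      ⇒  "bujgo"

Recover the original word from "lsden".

crude

Shifts by position in issue: pos 0: i→r (+9), pos 1: s→t (+1), pos 2: s→b (+9), pos 3: u→v (+1) — repeating every 2. The shifts repeat in a cycle of length 2: positions 0,1,… shift by +9, +1, then the pattern repeats.
Reversing it on lsden: l−9=c, s−1=r, d−9=u, e−1=d, n−9=e.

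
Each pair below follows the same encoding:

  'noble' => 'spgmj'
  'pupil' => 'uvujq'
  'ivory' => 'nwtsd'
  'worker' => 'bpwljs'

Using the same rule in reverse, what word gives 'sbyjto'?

nation

Shifts by position in noble: pos 0: n→s (+5), pos 1: o→p (+1), pos 2: b→g (+5), pos 3: l→m (+1) — repeating every 2. The shifts repeat in a cycle of length 2: positions 0,1,… shift by +5, +1, then the pattern repeats.
Reversing it on sbyjto: s−5=n, b−1=a, y−5=t, j−1=i, t−5=o, o−1=n.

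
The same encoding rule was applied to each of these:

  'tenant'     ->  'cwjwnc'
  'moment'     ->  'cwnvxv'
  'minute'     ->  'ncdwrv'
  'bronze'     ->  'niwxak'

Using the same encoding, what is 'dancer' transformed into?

The output letters match the input read backwards, each shifted +9: tenant reversed is tnanet. Read the word backwards and shift each letter +9.
Applying it to dancer: reverse → recnad; then shift: r+9=a, e+9=n, c+9=l, n+9=w, a+9=j, d+9=m.

anlwjm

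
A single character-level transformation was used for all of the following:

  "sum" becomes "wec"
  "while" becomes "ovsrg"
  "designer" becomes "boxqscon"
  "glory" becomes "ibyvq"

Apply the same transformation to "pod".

nyz

The word is reversed, then every letter is shifted forward by 10.
Applying it to pod: reverse → dop; then shift: d+10=n, o+10=y, p+10=z.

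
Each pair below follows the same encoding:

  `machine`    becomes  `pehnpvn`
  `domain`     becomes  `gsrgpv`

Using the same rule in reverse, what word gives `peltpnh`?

magnify

In machine: m→p is +3, a→e is +4, c→h is +5, h→n is +6 — the shift increases by 1 each position. Each letter shifts forward by (position + 3), i.e. 3, 4, 5, … — the shift grows by one for each successive letter.
Reversing it on peltpnh: p−3=m, e−4=a, l−5=g, t−6=n, p−7=i, n−8=f, h−9=y.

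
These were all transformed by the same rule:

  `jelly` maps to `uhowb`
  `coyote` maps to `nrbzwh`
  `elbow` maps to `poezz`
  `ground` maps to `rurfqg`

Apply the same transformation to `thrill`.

ekutoo

Shifts by position in jelly: pos 0: j→u (+11), pos 1: e→h (+3), pos 2: l→o (+3), pos 3: l→w (+11), pos 4: y→b (+3) — repeating every 3. It's a Vigenère-style cipher with numeric key [11,3,3]: position i shifts by key[i mod 3].
On thrill: t+11=e, h+3=k, r+3=u, i+11=t, l+3=o, l+3=o.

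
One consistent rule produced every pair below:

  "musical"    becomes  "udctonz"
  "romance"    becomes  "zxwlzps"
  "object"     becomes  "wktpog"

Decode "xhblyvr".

pyramid

Each letter shifts forward by (position + 8), i.e. 8, 9, 10, … — the shift grows by one for each successive letter.
Decoding xhblyvr: x−8=p, h−9=y, b−10=r, l−11=a, y−12=m, v−13=i, r−14=d.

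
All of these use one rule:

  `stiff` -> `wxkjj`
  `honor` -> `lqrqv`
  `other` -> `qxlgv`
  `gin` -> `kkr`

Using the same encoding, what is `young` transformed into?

The shift depends on letter class: consonant s→w is +4, but vowel i→k is +2. The rule splits by letter class: vowels +2, consonants +4.
On young: y(cons)+4=c, o(vowel)+2=q, u(vowel)+2=w, n(cons)+4=r, g(cons)+4=k.

cqwrk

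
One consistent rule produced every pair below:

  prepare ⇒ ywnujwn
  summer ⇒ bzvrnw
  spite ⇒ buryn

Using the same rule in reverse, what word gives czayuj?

A repeating key of period 2 is used — shifts +9, +5 over and over.
Decoding czayuj: c−9=t, z−5=u, a−9=r, y−5=t, u−9=l, j−5=e.

turtle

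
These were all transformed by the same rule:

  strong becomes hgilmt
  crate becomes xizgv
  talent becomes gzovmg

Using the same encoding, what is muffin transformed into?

nfuurm

Treating letters as 0–25, the rule is x ↦ 25x + 25 (mod 26).
For muffin: m(12)→25·12+25≡13=n; u(20)→25·20+25≡5=f; f(5)→25·5+25≡20=u; f(5)→25·5+25≡20=u; i(8)→25·8+25≡17=r; n(13)→25·13+25≡12=m (all mod 26).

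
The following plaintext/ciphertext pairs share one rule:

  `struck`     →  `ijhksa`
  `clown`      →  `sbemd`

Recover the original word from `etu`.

Compare letters: s→i is +16, t→j is +16, r→h is +16 — a constant shift. Each letter is shifted forward by 16 in the alphabet (a Caesar shift of +16).
Undoing it on etu: e−16=o, t−16=d, u−16=e.

ode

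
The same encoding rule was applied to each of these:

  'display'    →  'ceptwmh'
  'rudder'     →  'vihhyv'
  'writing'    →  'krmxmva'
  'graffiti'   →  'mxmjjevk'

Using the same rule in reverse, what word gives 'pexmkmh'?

The output letters match the input read backwards, each shifted +4: display reversed is yalpsid. Read the word backwards and shift each letter +4.
Decoding pexmkmh: shift back: p−4=l, e−4=a, x−4=t, m−4=i, k−4=g, m−4=i, h−4=d → latigid; then reverse → digital.

digital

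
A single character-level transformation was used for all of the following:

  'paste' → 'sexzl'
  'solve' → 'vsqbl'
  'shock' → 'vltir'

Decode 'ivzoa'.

fruit

The shift increases by 1 at each position, starting from +3: 3, 4, 5, ….
Decoding ivzoa: i−3=f, v−4=r, z−5=u, o−6=i, a−7=t.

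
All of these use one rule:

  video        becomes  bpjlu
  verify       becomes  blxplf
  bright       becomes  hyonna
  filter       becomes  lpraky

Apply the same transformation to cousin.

It's a Vigenère-style cipher with numeric key [6,7]: position i shifts by key[i mod 2].
For cousin: c+6=i, o+7=v, u+6=a, s+7=z, i+6=o, n+7=u.

ivazou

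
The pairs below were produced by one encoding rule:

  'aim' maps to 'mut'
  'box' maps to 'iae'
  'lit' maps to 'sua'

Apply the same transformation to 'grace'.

The shift depends on letter class: consonant m→t is +7, but vowel a→m is +12. Vowels shift forward by 12 and consonants shift forward by 7.
For grace: g(cons)+7=n, r(cons)+7=y, a(vowel)+12=m, c(cons)+7=j, e(vowel)+12=q.

nymjq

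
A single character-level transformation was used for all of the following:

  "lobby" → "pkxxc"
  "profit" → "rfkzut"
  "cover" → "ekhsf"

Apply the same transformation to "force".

Treating letters as 0–25, the rule is x ↦ 7x + 16 (mod 26).
On force: f(5)→7·5+16≡25=z; o(14)→7·14+16≡10=k; r(17)→7·17+16≡5=f; c(2)→7·2+16≡4=e; e(4)→7·4+16≡18=s (all mod 26).

zkfes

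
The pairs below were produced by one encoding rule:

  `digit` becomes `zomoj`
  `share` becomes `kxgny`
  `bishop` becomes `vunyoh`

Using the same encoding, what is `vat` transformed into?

zgb

The word is reversed, then every letter is shifted forward by 6.
Applying it to vat: reverse → tav; then shift: t+6=z, a+6=g, v+6=b.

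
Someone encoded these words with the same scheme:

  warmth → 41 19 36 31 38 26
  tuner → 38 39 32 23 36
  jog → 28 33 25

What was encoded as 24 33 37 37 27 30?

fossil

w is letter #23 and maps to 41: an offset of 18. Letters become their 1-based position plus 18 (so a→19, b→20, …).
Reversing it on 24 33 37 37 27 30: 24→(24−18)÷1=6=f, 33→(33−18)÷1=15=o, 37→(37−18)÷1=19=s, 37→(37−18)÷1=19=s, 27→(27−18)÷1=9=i, 30→(30−18)÷1=12=l.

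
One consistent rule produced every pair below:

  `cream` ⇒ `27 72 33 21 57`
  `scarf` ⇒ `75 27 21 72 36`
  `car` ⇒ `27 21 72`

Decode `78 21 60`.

tan

The formula is n = 3×(alphabet index, a=1) + 18.
Decoding 78 21 60: 78→(78−18)÷3=20=t, 21→(21−18)÷3=1=a, 60→(60−18)÷3=14=n.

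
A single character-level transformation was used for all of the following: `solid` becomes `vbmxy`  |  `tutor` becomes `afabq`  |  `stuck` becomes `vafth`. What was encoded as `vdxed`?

s(18)→v(21) and o(14)→b(1) fit y≡5x+9 (mod 26); the inverse of 5 mod 26 is 21. This is an affine cipher: with a=0,…,z=25, each position x becomes (5x+9) mod 26.
Undoing it on vdxed: v(21)→21·(21−9)≡18=s; d(3)→21·(3−9)≡4=e; x(23)→21·(23−9)≡8=i; e(4)→21·(4−9)≡25=z; d(3)→21·(3−9)≡4=e (all mod 26).

seize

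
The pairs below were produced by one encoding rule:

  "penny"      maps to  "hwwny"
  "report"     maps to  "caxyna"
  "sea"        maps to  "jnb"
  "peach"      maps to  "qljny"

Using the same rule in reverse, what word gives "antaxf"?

The output letters match the input read backwards, each shifted +9: penny reversed is ynnep. The word is reversed, then every letter is shifted forward by 9.
Reversing it on antaxf: shift back: a−9=r, n−9=e, t−9=k, a−9=r, x−9=o, f−9=w → rekrow; then reverse → worker.

worker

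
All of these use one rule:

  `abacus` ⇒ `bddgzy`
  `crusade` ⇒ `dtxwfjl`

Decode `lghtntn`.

keeping

In abacus: a→b is +1, b→d is +2, a→d is +3, c→g is +4 — the shift increases by 1 each position. Each letter shifts forward by (position + 1), i.e. 1, 2, 3, … — the shift grows by one for each successive letter.
Reversing it on lghtntn: l−1=k, g−2=e, h−3=e, t−4=p, n−5=i, t−6=n, n−7=g.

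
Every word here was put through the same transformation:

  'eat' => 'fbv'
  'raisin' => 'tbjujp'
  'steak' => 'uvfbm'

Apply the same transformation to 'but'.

dvv

The shift depends on letter class: consonant t→v is +2, but vowel e→f is +1. The rule splits by letter class: vowels +1, consonants +2.
Applying it to but: b(cons)+2=d, u(vowel)+1=v, t(cons)+2=v.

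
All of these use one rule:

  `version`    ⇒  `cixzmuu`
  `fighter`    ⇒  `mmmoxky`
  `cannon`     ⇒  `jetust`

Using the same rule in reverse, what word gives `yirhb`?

Shifts by position in version: pos 0: v→c (+7), pos 1: e→i (+4), pos 2: r→x (+6), pos 3: s→z (+7), pos 4: i→m (+4), pos 5: o→u (+6) — repeating every 3. A repeating key of period 3 is used — shifts +7, +4, +6 over and over.
Reversing it on yirhb: y−7=r, i−4=e, r−6=l, h−7=a, b−4=x.

relax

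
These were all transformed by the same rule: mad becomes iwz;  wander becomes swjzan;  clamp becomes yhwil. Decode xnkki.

Compare letters: m→i is +22, a→w is +22, d→z is +22 — a constant shift. Every letter moves 22 places later in the alphabet, wrapping around z→a.
Reversing it on xnkki: x−22=b, n−22=r, k−22=o, k−22=o, i−22=m.

broom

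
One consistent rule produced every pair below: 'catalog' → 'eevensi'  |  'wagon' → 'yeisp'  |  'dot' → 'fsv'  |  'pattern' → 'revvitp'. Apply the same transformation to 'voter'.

xsvit

The shift depends on letter class: consonant c→e is +2, but vowel a→e is +4. Two shifts are in play — +4 for a/e/i/o/u, +2 for every other letter.
Applying it to voter: v(cons)+2=x, o(vowel)+4=s, t(cons)+2=v, e(vowel)+4=i, r(cons)+2=t.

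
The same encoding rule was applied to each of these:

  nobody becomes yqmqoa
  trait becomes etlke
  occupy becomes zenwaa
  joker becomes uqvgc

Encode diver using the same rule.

okggc

Shifts by position in nobody: pos 0: n→y (+11), pos 1: o→q (+2), pos 2: b→m (+11), pos 3: o→q (+2) — repeating every 2. The shifts repeat in a cycle of length 2: positions 0,1,… shift by +11, +2, then the pattern repeats.
For diver: d+11=o, i+2=k, v+11=g, e+2=g, r+11=c.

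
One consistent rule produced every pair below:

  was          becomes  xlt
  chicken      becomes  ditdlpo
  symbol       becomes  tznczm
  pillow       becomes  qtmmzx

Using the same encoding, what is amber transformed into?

The shift depends on letter class: consonant w→x is +1, but vowel a→l is +11. Two shifts are in play — +11 for a/e/i/o/u, +1 for every other letter.
On amber: a(vowel)+11=l, m(cons)+1=n, b(cons)+1=c, e(vowel)+11=p, r(cons)+1=s.

lncps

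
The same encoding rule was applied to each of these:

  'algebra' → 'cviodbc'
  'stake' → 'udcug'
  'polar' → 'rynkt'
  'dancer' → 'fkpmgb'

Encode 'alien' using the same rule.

Shifts by position in algebra: pos 0: a→c (+2), pos 1: l→v (+10), pos 2: g→i (+2), pos 3: e→o (+10) — repeating every 2. The shifts repeat in a cycle of length 2: positions 0,1,… shift by +2, +10, then the pattern repeats.
Applying it to alien: a+2=c, l+10=v, i+2=k, e+10=o, n+2=p.

cvkop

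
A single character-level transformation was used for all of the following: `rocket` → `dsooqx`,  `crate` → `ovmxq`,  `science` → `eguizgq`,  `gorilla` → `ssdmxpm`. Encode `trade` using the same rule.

Shifts by position in rocket: pos 0: r→d (+12), pos 1: o→s (+4), pos 2: c→o (+12), pos 3: k→o (+4) — repeating every 2. A repeating key of period 2 is used — shifts +12, +4 over and over.
On trade: t+12=f, r+4=v, a+12=m, d+4=h, e+12=q.

fvmhq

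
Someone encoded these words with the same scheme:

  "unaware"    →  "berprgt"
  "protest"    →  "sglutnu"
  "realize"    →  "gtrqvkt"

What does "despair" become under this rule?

mtnsrvg

u(20)→b(1) and n(13)→e(4) fit y≡7x+17 (mod 26); the inverse of 7 mod 26 is 15. This is an affine cipher: with a=0,…,z=25, each position x becomes (7x+17) mod 26.
Applying it to despair: d(3)→7·3+17≡12=m; e(4)→7·4+17≡19=t; s(18)→7·18+17≡13=n; p(15)→7·15+17≡18=s; a(0)→7·0+17≡17=r; i(8)→7·8+17≡21=v; r(17)→7·17+17≡6=g (all mod 26).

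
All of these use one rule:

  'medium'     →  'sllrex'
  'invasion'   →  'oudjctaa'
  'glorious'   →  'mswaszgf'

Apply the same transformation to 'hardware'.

In medium: m→s is +6, e→l is +7, d→l is +8, i→r is +9 — the shift increases by 1 each position. Letter i (0-indexed) is shifted by i+6, so successive shifts are 6, 7, 8, ….
Applying it to hardware: h+6=n, a+7=h, r+8=z, d+9=m, w+10=g, a+11=l, r+12=d, e+13=r.

nhzmgldr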